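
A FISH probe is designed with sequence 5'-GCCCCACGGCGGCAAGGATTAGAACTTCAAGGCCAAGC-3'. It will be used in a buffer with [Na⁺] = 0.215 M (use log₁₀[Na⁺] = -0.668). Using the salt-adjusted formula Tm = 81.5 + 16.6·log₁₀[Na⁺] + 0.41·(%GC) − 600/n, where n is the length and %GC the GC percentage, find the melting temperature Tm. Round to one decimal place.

79.4°C

Length n = 38. Counting bases: T=4, C=12, G=11, A=11
G+C = 23, so %GC = 23/38 × 100 = 60.526%
Salt term: 16.6 × (-0.668) = -11.089
GC term: 0.41 × 60.526 = 24.816; length term: −600/38 = −15.789
Tm = 81.5 + (-11.089) + 24.816 − 15.789 = 79.438 → 79.4°C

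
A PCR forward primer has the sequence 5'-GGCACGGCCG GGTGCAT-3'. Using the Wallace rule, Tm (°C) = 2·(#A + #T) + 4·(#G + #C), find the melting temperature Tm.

60°C

Scanning the sequence gives T=2, G=8, A=2, C=5.
So N_AT = 4 and N_GC = 13.
Tm = 2(4) + 4(13) = 8 + 52 = 60°C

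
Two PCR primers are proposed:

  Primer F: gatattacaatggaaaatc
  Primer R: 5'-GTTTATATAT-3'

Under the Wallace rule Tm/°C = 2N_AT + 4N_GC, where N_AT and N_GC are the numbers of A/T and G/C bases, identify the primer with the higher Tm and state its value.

Primer F, 48°C

Primer F: A+T=14, G+C=5 → Tm = 2(14)+4(5) = 48°C
Primer R: A+T=9, G+C=1 → Tm = 2(9)+4(1) = 22°C
48°C vs 22°C → primer F is higher.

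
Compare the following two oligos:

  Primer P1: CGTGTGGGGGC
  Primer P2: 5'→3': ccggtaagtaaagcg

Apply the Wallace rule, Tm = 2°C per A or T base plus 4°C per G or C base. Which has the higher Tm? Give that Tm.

Primer P2, 46°C

Primer P1: A+T=2, G+C=9 → Tm = 2(2)+4(9) = 40°C
Primer P2: A+T=7, G+C=8 → Tm = 2(7)+4(8) = 46°C
40°C vs 46°C → primer P2 is higher.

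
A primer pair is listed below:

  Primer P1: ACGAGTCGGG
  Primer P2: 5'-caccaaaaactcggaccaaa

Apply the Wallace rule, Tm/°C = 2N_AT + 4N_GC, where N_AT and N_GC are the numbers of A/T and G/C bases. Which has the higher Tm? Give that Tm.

Primer P1: A+T=3, G+C=7 → Tm = 2(3)+4(7) = 34°C
Primer P2: A+T=11, G+C=9 → Tm = 2(11)+4(9) = 58°C
34°C vs 58°C → primer P2 is higher.

Primer P2, 58°C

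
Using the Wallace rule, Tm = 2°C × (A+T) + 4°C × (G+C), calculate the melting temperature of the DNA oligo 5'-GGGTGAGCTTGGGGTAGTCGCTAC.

78°C

Base counts: A=3, G=11, C=4, T=6
So N_AT = 9 and N_GC = 15.
Tm = 2(9) + 4(15) = 18 + 60 = 78°C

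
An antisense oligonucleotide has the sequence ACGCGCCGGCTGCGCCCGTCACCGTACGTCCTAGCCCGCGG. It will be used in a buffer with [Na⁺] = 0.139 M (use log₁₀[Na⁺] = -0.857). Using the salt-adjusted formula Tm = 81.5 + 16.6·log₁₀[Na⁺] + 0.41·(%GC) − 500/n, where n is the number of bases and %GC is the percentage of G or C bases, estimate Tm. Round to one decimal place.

Length n = 41. Base counts: G=13, T=5, C=19, A=4
G+C = 32, so %GC = 32/41 × 100 = 78.049%
Salt term: 16.6 × (-0.857) = -14.226
GC term: 0.41 × 78.049 = 32; length term: −500/41 = −12.195
Tm = 81.5 + (-14.226) + 32 − 12.195 = 87.079 → 87.1°C

87.1°C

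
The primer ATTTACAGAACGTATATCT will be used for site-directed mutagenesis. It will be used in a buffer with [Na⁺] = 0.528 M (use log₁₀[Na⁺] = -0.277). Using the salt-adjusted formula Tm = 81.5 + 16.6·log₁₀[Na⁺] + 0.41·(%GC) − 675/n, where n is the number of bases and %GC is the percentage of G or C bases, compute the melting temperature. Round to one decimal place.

52.2°C

Length n = 19. G=2, C=3, A=7, T=7
G+C = 5, so %GC = 5/19 × 100 = 26.316%
Salt term: 16.6 × (-0.277) = -4.598
GC term: 0.41 × 26.316 = 10.79; length term: −675/19 = −35.526
Tm = 81.5 + (-4.598) + 10.79 − 35.526 = 52.166 → 52.2°C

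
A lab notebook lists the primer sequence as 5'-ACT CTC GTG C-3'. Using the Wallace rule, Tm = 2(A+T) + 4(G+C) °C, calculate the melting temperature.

32°C

Counting bases: A=1, T=3, C=4, G=2
A+T = 4, G+C = 6
Tm = 4·6 + 2·4 = 24 + 8 = 32°C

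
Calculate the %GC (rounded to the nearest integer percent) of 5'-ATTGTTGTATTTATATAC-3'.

A=5, C=1, G=2, T=10
G+C = 2 + 1 = 3 out of 18 bases
%GC = 3/18 × 100 = 16.67% ≈ 17%

17%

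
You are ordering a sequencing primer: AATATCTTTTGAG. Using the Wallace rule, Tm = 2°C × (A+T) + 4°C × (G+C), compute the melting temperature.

32°C

Counting bases: A=4, G=2, T=6, C=1
So N_AT = 10 and N_GC = 3.
Tm = 2(10) + 4(3) = 20 + 12 = 32°C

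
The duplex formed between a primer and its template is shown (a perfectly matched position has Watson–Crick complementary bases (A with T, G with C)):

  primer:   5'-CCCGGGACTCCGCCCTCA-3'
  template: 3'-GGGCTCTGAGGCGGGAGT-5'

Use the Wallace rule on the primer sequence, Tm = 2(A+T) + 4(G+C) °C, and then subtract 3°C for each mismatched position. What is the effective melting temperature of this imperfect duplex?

Primer base counts: A=2, T=2, G=4, C=10 → A+T=4, G+C=14
Perfect-match Tm = 2(4) + 4(14) = 8 + 56 = 64°C
Mismatches (positions where the bases are not complementary): 1 (at position 5)
Effective Tm = 64 − 1×3 = 64 − 3 = 61°C

61°C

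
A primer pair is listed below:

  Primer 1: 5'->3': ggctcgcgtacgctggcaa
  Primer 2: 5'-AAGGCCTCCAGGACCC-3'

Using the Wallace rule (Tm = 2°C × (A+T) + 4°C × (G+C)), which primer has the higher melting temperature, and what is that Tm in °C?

Primer 1, 64°C

Primer 1: A+T=6, G+C=13 → Tm = 2(6)+4(13) = 64°C
Primer 2: A+T=5, G+C=11 → Tm = 2(5)+4(11) = 54°C
64°C vs 54°C → primer 1 is higher.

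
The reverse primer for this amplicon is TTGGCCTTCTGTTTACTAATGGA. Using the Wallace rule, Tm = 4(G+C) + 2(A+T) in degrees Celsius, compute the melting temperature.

A=4, T=10, C=4, G=5
So N_AT = 14 and N_GC = 9.
Tm = 4·9 + 2·14 = 36 + 28 = 64°C

64°C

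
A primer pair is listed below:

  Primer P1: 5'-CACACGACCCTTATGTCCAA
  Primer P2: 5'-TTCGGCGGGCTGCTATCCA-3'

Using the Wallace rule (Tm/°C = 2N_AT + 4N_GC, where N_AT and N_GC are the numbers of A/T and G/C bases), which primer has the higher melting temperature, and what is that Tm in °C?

Primer P2, 62°C

Primer P1: A+T=10, G+C=10 → Tm = 2(10)+4(10) = 60°C
Primer P2: A+T=7, G+C=12 → Tm = 2(7)+4(12) = 62°C
60°C vs 62°C → primer P2 is higher.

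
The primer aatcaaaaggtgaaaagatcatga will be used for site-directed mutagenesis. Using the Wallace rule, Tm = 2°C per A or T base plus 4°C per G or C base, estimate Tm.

62°C

G=5, T=4, A=13, C=2
So N_AT = 17 and N_GC = 7.
Tm = 2×17 + 4×7 = 62°C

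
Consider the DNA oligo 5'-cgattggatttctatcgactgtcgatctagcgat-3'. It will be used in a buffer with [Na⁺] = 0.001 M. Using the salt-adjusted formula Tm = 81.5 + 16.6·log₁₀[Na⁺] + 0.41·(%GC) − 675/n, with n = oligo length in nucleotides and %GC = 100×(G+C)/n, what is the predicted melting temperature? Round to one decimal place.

Length n = 34. Base counts: G=8, A=7, C=7, T=12
G+C = 15, so %GC = 15/34 × 100 = 44.118%
Salt term: 16.6 × (-3) = -49.8
GC term: 0.41 × 44.118 = 18.088; length term: −675/34 = −19.853
Tm = 81.5 + (-49.8) + 18.088 − 19.853 = 29.935 → 29.9°C

29.9°C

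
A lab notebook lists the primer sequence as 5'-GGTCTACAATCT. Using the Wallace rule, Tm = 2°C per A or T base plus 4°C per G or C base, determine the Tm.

Counting bases: T=4, C=3, A=3, G=2
So N_AT = 7 and N_GC = 5.
Tm = 2(7) + 4(5) = 14 + 20 = 34°C

34°C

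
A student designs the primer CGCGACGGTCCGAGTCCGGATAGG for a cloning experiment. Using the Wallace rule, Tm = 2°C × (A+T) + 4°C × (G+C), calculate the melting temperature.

82°C

Counting bases: T=3, G=10, A=4, C=7
So N_AT = 7 and N_GC = 17.
Tm = 2(7) + 4(17) = 14 + 68 = 82°C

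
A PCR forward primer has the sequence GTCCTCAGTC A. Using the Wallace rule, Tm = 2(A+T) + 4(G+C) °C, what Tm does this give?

34°C

C=4, A=2, G=2, T=3
AT pairs contribute 5, GC pairs contribute 6.
Tm = 4·6 + 2·5 = 24 + 10 = 34°C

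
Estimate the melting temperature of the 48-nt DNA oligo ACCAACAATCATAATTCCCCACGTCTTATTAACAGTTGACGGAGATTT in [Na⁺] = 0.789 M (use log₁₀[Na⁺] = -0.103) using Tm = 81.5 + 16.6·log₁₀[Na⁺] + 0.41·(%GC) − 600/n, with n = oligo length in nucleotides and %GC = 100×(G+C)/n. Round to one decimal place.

82.7°C

Length n = 48. Base counts: C=12, G=6, T=14, A=16
G+C = 18, so %GC = 18/48 × 100 = 37.5%
Salt term: 16.6 × (-0.103) = -1.71
GC term: 0.41 × 37.5 = 15.375; length term: −600/48 = −12.5
Tm = 81.5 + (-1.71) + 15.375 − 12.5 = 82.665 → 82.7°C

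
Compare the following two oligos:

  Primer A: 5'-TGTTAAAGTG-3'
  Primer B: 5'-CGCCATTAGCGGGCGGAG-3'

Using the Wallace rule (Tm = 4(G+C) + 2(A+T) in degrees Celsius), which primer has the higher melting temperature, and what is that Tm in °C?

Primer B, 62°C

Primer A: A+T=7, G+C=3 → Tm = 2(7)+4(3) = 26°C
Primer B: A+T=5, G+C=13 → Tm = 2(5)+4(13) = 62°C
26°C vs 62°C → primer B is higher.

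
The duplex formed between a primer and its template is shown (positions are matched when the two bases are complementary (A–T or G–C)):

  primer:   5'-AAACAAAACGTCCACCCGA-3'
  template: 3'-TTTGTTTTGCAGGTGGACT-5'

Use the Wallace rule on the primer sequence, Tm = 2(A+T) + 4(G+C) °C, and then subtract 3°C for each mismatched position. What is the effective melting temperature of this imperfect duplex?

Primer base counts: A=9, T=1, G=2, C=7 → A+T=10, G+C=9
Perfect-match Tm = 2(10) + 4(9) = 20 + 36 = 56°C
Mismatches (positions where the bases are not complementary): 1 (at position 17)
Effective Tm = 56 − 1×3 = 56 − 3 = 53°C

53°C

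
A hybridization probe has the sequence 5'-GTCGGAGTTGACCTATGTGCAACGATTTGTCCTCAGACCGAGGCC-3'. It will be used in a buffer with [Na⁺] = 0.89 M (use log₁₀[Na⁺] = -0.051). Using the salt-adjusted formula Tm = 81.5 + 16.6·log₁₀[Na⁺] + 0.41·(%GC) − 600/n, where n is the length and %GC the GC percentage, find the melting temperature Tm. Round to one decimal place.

Length n = 45. Scanning the sequence gives A=9, C=12, G=13, T=11.
G+C = 25, so %GC = 25/45 × 100 = 55.556%
Salt term: 16.6 × (-0.051) = -0.847
GC term: 0.41 × 55.556 = 22.778; length term: −600/45 = −13.333
Tm = 81.5 + (-0.847) + 22.778 − 13.333 = 90.098 → 90.1°C

90.1°C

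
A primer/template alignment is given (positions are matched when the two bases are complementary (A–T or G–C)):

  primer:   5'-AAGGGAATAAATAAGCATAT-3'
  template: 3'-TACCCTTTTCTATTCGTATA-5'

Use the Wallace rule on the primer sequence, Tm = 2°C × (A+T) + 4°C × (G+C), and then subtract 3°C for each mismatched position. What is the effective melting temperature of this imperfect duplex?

Primer base counts: A=11, T=4, G=4, C=1 → A+T=15, G+C=5
Perfect-match Tm = 2(15) + 4(5) = 30 + 20 = 50°C
Mismatches (positions where the bases are not complementary): 3 (at positions 2, 8, 10)
Effective Tm = 50 − 3×3 = 50 − 9 = 41°C

41°C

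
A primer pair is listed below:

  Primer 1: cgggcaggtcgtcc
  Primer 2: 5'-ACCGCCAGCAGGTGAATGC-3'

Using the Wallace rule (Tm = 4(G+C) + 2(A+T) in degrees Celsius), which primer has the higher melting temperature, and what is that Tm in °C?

Primer 2, 62°C

Primer 1: A+T=3, G+C=11 → Tm = 2(3)+4(11) = 50°C
Primer 2: A+T=7, G+C=12 → Tm = 2(7)+4(12) = 62°C
50°C vs 62°C → primer 2 is higher.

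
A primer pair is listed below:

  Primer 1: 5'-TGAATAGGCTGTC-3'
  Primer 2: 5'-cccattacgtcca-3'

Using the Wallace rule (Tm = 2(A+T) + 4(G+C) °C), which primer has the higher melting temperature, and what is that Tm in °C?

Primer 2, 40°C

Primer 1: A+T=7, G+C=6 → Tm = 2(7)+4(6) = 38°C
Primer 2: A+T=6, G+C=7 → Tm = 2(6)+4(7) = 40°C
38°C vs 40°C → primer 2 is higher.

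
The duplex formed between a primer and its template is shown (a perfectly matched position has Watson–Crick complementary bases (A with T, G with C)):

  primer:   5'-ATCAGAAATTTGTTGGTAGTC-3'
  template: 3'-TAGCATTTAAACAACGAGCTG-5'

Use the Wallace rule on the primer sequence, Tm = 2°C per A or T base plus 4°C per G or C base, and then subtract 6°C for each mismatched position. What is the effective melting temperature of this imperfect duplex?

Primer base counts: A=6, T=8, G=5, C=2 → A+T=14, G+C=7
Perfect-match Tm = 2(14) + 4(7) = 28 + 28 = 56°C
Mismatches (positions where the bases are not complementary): 5 (at positions 4, 5, 16, 18, 20)
Effective Tm = 56 − 5×6 = 56 − 30 = 26°C

26°C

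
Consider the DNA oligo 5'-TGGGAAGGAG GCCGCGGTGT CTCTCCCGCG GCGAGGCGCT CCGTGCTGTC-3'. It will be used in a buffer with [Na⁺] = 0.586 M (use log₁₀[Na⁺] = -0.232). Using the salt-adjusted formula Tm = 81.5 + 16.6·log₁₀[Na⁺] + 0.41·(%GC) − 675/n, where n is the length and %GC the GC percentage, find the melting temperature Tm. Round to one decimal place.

94.5°C

Length n = 50. Scanning the sequence gives G=21, A=4, T=9, C=16.
G+C = 37, so %GC = 37/50 × 100 = 74%
Salt term: 16.6 × (-0.232) = -3.851
GC term: 0.41 × 74 = 30.34; length term: −675/50 = −13.5
Tm = 81.5 + (-3.851) + 30.34 − 13.5 = 94.489 → 94.5°C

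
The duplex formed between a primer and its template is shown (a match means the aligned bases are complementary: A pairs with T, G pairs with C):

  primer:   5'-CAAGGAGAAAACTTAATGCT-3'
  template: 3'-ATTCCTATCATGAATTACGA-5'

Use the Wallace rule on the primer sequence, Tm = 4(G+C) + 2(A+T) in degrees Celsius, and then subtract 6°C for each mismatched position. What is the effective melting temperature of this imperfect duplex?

Primer base counts: A=9, T=4, G=4, C=3 → A+T=13, G+C=7
Perfect-match Tm = 2(13) + 4(7) = 26 + 28 = 54°C
Mismatches (positions where the bases are not complementary): 4 (at positions 1, 7, 9, 10)
Effective Tm = 54 − 4×6 = 54 − 24 = 30°C

30°C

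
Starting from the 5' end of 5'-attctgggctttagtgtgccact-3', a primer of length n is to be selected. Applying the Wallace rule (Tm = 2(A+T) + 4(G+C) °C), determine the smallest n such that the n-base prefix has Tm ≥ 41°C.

First 14 bases: ATTCTGGGCTTTAG → Tm = 40°C (< 41°C)
First 15 bases: ATTCTGGGCTTTAGT → Tm = 42°C (≥ 41°C)
Since every base adds ≥2°C, Tm only increases with n, so the threshold is first crossed at n = 15.

n = 15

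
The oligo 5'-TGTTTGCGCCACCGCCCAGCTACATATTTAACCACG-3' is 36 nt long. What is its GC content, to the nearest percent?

53%

Counting bases: G=6, A=8, T=9, C=13
G+C = 6 + 13 = 19 out of 36 bases
%GC = 19/36 × 100 = 52.78% ≈ 53%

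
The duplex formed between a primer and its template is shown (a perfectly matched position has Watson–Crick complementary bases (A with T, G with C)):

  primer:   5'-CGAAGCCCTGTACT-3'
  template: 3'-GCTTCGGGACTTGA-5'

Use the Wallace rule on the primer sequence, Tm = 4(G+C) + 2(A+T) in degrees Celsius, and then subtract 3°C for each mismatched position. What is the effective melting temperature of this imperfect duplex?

Primer base counts: A=3, T=3, G=3, C=5 → A+T=6, G+C=8
Perfect-match Tm = 2(6) + 4(8) = 12 + 32 = 44°C
Mismatches (positions where the bases are not complementary): 1 (at position 11)
Effective Tm = 44 − 1×3 = 44 − 3 = 41°C

41°C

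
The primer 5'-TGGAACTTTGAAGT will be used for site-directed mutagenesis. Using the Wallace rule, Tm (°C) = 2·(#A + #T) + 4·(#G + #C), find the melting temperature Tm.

A=4, C=1, T=5, G=4
So N_AT = 9 and N_GC = 5.
Tm = 4·5 + 2·9 = 20 + 18 = 38°C

38°C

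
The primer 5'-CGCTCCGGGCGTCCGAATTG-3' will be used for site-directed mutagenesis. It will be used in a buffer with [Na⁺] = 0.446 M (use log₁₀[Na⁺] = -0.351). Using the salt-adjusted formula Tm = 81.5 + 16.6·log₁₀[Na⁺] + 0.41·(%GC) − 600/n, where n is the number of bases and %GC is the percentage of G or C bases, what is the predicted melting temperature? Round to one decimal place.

74.4°C

Length n = 20. Base counts: T=4, A=2, C=7, G=7
G+C = 14, so %GC = 14/20 × 100 = 70%
Salt term: 16.6 × (-0.351) = -5.827
GC term: 0.41 × 70 = 28.7; length term: −600/20 = −30
Tm = 81.5 + (-5.827) + 28.7 − 30 = 74.373 → 74.4°C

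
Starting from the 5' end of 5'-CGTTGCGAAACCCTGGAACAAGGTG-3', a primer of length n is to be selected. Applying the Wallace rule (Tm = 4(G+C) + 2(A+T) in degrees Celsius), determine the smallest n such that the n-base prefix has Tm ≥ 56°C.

n = 18

First 17 bases: CGTTGCGAAACCCTGGA → Tm = 54°C (< 56°C)
First 18 bases: CGTTGCGAAACCCTGGAA → Tm = 56°C (≥ 56°C)
Each additional base adds 2°C (A/T) or 4°C (G/C), so Tm is non-decreasing in n; n = 18 is the first length to reach 56°C.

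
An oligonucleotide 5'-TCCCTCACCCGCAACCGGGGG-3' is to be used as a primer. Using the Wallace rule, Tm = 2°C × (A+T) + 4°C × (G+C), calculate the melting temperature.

Counting bases: A=3, G=6, C=10, T=2
AT pairs contribute 5, GC pairs contribute 16.
Tm = 2×5 + 4×16 = 74°C

74°C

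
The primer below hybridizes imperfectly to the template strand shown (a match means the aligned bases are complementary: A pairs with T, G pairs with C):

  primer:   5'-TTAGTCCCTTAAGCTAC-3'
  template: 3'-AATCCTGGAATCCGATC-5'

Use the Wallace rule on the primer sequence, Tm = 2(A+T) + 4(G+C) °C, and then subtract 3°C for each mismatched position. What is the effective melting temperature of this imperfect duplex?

Primer base counts: A=4, T=6, G=2, C=5 → A+T=10, G+C=7
Perfect-match Tm = 2(10) + 4(7) = 20 + 28 = 48°C
Mismatches (positions where the bases are not complementary): 4 (at positions 5, 6, 12, 17)
Effective Tm = 48 − 4×3 = 48 − 12 = 36°C

36°C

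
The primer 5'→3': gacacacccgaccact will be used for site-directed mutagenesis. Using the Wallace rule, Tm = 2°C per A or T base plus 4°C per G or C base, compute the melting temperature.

Scanning the sequence gives T=1, A=5, C=8, G=2.
AT pairs contribute 6, GC pairs contribute 10.
Tm = 2×6 + 4×10 = 52°C

52°C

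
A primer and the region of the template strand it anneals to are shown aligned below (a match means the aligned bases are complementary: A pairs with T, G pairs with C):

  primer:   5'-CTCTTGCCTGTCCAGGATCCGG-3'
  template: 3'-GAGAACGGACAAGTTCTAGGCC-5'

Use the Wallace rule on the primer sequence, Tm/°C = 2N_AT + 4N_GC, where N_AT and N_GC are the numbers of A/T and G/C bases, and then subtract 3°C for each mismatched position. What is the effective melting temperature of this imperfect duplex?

66°C

Primer base counts: A=2, T=6, G=6, C=8 → A+T=8, G+C=14
Perfect-match Tm = 2(8) + 4(14) = 16 + 56 = 72°C
Mismatches (positions where the bases are not complementary): 2 (at positions 12, 15)
Effective Tm = 72 − 2×3 = 72 − 6 = 66°C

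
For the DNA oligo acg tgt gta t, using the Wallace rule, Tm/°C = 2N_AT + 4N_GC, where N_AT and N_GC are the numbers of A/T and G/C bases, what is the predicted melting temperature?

28°C

C=1, G=3, A=2, T=4
AT pairs contribute 6, GC pairs contribute 4.
Tm = 4·4 + 2·6 = 16 + 12 = 28°C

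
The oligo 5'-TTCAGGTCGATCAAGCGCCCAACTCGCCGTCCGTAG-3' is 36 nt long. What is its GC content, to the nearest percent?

Counting bases: A=7, C=13, G=9, T=7
G+C = 9 + 13 = 22 out of 36 bases
%GC = 22/36 × 100 = 61.11% ≈ 61%

61%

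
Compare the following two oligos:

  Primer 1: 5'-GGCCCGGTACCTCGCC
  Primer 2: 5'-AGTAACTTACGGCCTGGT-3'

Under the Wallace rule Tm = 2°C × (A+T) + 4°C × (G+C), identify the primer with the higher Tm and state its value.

Primer 1, 58°C

Primer 1: A+T=3, G+C=13 → Tm = 2(3)+4(13) = 58°C
Primer 2: A+T=9, G+C=9 → Tm = 2(9)+4(9) = 54°C
58°C vs 54°C → primer 1 is higher.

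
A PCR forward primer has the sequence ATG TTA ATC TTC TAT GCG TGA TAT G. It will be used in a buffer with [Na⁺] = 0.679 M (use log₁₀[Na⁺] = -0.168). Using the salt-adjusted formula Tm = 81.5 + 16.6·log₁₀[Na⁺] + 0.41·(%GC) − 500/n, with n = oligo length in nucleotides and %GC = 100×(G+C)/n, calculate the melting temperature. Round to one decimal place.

Length n = 25. Counting bases: A=6, G=5, C=3, T=11
G+C = 8, so %GC = 8/25 × 100 = 32%
Salt term: 16.6 × (-0.168) = -2.789
GC term: 0.41 × 32 = 13.12; length term: −500/25 = −20
Tm = 81.5 + (-2.789) + 13.12 − 20 = 71.831 → 71.8°C

71.8°C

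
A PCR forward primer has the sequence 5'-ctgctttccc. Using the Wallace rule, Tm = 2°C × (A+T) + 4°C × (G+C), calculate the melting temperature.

C=5, T=4, G=1, A=0
So N_AT = 4 and N_GC = 6.
Tm = 4·6 + 2·4 = 24 + 8 = 32°C

32°C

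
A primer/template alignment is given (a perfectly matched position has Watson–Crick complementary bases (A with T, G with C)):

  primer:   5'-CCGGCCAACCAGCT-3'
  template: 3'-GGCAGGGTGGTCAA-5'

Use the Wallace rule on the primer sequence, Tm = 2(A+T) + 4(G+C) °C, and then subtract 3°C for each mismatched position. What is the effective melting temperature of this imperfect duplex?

Primer base counts: A=3, T=1, G=3, C=7 → A+T=4, G+C=10
Perfect-match Tm = 2(4) + 4(10) = 8 + 40 = 48°C
Mismatches (positions where the bases are not complementary): 3 (at positions 4, 7, 13)
Effective Tm = 48 − 3×3 = 48 − 9 = 39°C

39°C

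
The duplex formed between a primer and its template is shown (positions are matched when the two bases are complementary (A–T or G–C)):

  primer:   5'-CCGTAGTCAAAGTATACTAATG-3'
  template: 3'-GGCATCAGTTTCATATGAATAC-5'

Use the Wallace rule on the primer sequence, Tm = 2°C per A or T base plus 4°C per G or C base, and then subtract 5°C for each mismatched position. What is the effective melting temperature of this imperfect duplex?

Primer base counts: A=8, T=6, G=4, C=4 → A+T=14, G+C=8
Perfect-match Tm = 2(14) + 4(8) = 28 + 32 = 60°C
Mismatches (positions where the bases are not complementary): 1 (at position 19)
Effective Tm = 60 − 1×5 = 60 − 5 = 55°C

55°C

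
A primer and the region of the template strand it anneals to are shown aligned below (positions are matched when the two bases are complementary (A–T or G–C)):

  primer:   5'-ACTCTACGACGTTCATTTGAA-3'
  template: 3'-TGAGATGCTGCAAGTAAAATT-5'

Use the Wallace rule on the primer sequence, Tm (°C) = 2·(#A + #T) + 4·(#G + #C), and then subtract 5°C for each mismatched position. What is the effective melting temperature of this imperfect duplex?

Primer base counts: A=6, T=7, G=3, C=5 → A+T=13, G+C=8
Perfect-match Tm = 2(13) + 4(8) = 26 + 32 = 58°C
Mismatches (positions where the bases are not complementary): 1 (at position 19)
Effective Tm = 58 − 1×5 = 58 − 5 = 53°C

53°C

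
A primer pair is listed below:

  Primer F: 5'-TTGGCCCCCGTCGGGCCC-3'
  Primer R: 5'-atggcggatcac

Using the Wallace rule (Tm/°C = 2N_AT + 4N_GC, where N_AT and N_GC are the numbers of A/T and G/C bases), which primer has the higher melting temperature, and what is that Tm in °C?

Primer F: A+T=3, G+C=15 → Tm = 2(3)+4(15) = 66°C
Primer R: A+T=5, G+C=7 → Tm = 2(5)+4(7) = 38°C
66°C vs 38°C → primer F is higher.

Primer F, 66°C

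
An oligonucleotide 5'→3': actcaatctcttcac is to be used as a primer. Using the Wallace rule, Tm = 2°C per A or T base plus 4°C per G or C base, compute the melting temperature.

42°C

Counting bases: C=6, A=4, G=0, T=5
AT pairs contribute 9, GC pairs contribute 6.
Tm = 2×9 + 4×6 = 42°C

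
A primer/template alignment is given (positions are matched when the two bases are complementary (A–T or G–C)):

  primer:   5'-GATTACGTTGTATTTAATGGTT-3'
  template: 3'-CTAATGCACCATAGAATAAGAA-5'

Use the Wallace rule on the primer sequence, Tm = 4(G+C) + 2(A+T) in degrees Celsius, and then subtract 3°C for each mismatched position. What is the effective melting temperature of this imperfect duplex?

Primer base counts: A=5, T=11, G=5, C=1 → A+T=16, G+C=6
Perfect-match Tm = 2(16) + 4(6) = 32 + 24 = 56°C
Mismatches (positions where the bases are not complementary): 5 (at positions 9, 14, 16, 19, 20)
Effective Tm = 56 − 5×3 = 56 − 15 = 41°C

41°C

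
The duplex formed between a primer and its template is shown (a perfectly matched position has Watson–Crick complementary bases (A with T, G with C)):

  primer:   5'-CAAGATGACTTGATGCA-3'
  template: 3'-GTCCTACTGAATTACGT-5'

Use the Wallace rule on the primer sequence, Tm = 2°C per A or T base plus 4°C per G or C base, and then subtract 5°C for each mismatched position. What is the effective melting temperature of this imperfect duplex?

38°C

Primer base counts: A=6, T=4, G=4, C=3 → A+T=10, G+C=7
Perfect-match Tm = 2(10) + 4(7) = 20 + 28 = 48°C
Mismatches (positions where the bases are not complementary): 2 (at positions 3, 12)
Effective Tm = 48 − 2×5 = 48 − 10 = 38°C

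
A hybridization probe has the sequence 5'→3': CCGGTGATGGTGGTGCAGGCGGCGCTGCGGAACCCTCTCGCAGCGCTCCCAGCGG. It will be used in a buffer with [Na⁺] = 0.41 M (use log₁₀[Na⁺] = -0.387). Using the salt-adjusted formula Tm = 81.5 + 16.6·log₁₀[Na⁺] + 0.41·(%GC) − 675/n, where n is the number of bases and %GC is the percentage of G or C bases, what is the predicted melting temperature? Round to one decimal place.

93.4°C

Length n = 55. Counting bases: C=19, T=8, G=22, A=6
G+C = 41, so %GC = 41/55 × 100 = 74.545%
Salt term: 16.6 × (-0.387) = -6.424
GC term: 0.41 × 74.545 = 30.563; length term: −675/55 = −12.273
Tm = 81.5 + (-6.424) + 30.563 − 12.273 = 93.366 → 93.4°C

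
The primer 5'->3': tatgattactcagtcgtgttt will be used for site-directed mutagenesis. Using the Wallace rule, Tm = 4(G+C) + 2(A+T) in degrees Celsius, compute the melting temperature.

56°C

Scanning the sequence gives G=4, A=4, C=3, T=10.
A+T = 14, G+C = 7
Tm = 4·7 + 2·14 = 28 + 28 = 56°C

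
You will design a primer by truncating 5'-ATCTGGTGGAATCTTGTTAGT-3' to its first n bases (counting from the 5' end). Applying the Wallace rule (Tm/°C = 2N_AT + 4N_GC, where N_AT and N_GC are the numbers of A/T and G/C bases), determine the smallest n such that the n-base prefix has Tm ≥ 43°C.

n = 16

First 15 bases: ATCTGGTGGAATCTT → Tm = 42°C (< 43°C)
First 16 bases: ATCTGGTGGAATCTTG → Tm = 46°C (≥ 43°C)
Each additional base adds 2°C (A/T) or 4°C (G/C), so Tm is non-decreasing in n; n = 16 is the first length to reach 43°C.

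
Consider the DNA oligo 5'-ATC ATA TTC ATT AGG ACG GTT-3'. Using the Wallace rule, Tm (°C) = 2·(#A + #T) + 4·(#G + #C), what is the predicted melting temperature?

Counting bases: A=6, T=8, C=3, G=4
So N_AT = 14 and N_GC = 7.
Tm = 2×14 + 4×7 = 56°C

56°C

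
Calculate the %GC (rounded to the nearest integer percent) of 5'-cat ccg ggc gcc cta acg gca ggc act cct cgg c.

A=5, T=4, C=15, G=10
G+C = 10 + 15 = 25 out of 34 bases
%GC = 25/34 × 100 = 73.53% ≈ 74%

74%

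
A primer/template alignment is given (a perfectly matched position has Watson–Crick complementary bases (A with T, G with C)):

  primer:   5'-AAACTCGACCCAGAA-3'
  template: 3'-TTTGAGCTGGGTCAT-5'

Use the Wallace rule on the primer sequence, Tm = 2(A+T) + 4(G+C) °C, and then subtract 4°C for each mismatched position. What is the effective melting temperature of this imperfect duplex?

Primer base counts: A=7, T=1, G=2, C=5 → A+T=8, G+C=7
Perfect-match Tm = 2(8) + 4(7) = 16 + 28 = 44°C
Mismatches (positions where the bases are not complementary): 1 (at position 14)
Effective Tm = 44 − 1×4 = 44 − 4 = 40°C

40°C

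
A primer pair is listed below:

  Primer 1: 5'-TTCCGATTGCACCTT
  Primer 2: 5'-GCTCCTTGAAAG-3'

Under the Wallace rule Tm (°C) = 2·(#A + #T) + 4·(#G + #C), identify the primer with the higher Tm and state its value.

Primer 1, 44°C

Primer 1: A+T=8, G+C=7 → Tm = 2(8)+4(7) = 44°C
Primer 2: A+T=6, G+C=6 → Tm = 2(6)+4(6) = 36°C
44°C vs 36°C → primer 1 is higher.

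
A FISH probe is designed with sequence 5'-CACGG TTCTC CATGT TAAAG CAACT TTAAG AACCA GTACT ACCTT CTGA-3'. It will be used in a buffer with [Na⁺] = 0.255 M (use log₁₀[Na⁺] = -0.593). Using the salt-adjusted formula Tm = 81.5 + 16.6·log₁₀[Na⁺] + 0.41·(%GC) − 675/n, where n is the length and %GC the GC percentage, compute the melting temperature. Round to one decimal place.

Length n = 49. Scanning the sequence gives A=15, G=7, C=13, T=14.
G+C = 20, so %GC = 20/49 × 100 = 40.816%
Salt term: 16.6 × (-0.593) = -9.844
GC term: 0.41 × 40.816 = 16.735; length term: −675/49 = −13.776
Tm = 81.5 + (-9.844) + 16.735 − 13.776 = 74.615 → 74.6°C

74.6°C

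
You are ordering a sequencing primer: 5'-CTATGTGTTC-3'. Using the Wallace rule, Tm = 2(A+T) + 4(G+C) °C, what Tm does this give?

28°C

Scanning the sequence gives T=5, A=1, C=2, G=2.
A+T = 6, G+C = 4
Tm = 2(6) + 4(4) = 12 + 16 = 28°C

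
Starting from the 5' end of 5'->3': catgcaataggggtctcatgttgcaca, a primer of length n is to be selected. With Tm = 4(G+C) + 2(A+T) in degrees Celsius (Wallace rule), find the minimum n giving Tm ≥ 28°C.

First 9 bases: CATGCAATA → Tm = 24°C (< 28°C)
First 10 bases: CATGCAATAG → Tm = 28°C (≥ 28°C)
Each additional base adds 2°C (A/T) or 4°C (G/C), so Tm is non-decreasing in n; n = 10 is the first length to reach 28°C.

n = 10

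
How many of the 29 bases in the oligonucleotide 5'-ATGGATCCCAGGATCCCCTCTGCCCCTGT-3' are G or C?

18

Scanning the sequence gives A=4, T=7, C=12, G=6.
G+C = 6 + 12 = 18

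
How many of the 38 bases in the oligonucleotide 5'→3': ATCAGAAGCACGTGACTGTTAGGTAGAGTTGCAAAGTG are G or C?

17

G=12, C=5, T=9, A=12
Total G or C: 12 + 5 = 17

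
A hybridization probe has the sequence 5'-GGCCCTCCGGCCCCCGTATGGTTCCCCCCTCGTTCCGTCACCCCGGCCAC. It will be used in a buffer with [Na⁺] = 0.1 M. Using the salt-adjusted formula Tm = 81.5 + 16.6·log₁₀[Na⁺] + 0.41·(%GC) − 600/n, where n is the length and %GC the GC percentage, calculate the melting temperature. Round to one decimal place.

Length n = 50. Base counts: T=9, A=3, G=11, C=27
G+C = 38, so %GC = 38/50 × 100 = 76%
Salt term: 16.6 × (-1) = -16.6
GC term: 0.41 × 76 = 31.16; length term: −600/50 = −12
Tm = 81.5 + (-16.6) + 31.16 − 12 = 84.06 → 84.1°C

84.1°C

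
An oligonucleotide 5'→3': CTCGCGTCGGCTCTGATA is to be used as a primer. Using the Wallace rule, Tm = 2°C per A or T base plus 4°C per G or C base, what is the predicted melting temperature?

Counting bases: C=6, T=5, A=2, G=5
AT pairs contribute 7, GC pairs contribute 11.
Tm = 2(7) + 4(11) = 14 + 44 = 58°C

58°C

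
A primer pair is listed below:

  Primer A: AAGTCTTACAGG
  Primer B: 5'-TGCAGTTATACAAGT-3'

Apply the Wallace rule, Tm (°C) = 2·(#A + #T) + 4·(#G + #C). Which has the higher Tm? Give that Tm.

Primer B, 40°C

Primer A: A+T=7, G+C=5 → Tm = 2(7)+4(5) = 34°C
Primer B: A+T=10, G+C=5 → Tm = 2(10)+4(5) = 40°C
34°C vs 40°C → primer B is higher.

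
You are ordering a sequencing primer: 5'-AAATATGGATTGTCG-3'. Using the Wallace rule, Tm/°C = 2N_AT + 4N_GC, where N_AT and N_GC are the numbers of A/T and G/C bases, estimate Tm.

40°C

Base counts: G=4, A=5, C=1, T=5
So N_AT = 10 and N_GC = 5.
Tm = 2×10 + 4×5 = 40°C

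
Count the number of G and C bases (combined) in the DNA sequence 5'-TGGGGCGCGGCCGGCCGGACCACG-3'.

21

Scanning the sequence gives C=9, A=2, T=1, G=12.
G+C = 12 + 9 = 21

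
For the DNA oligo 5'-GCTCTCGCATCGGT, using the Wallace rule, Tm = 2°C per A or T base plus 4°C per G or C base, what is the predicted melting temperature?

Base counts: T=4, A=1, G=4, C=5
A+T = 5, G+C = 9
Tm = 4·9 + 2·5 = 36 + 10 = 46°C

46°C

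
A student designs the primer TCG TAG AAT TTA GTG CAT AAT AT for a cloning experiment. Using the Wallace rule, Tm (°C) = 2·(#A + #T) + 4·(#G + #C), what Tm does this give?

58°C

Counting bases: G=4, A=8, T=9, C=2
So N_AT = 17 and N_GC = 6.
Tm = 2(17) + 4(6) = 34 + 24 = 58°C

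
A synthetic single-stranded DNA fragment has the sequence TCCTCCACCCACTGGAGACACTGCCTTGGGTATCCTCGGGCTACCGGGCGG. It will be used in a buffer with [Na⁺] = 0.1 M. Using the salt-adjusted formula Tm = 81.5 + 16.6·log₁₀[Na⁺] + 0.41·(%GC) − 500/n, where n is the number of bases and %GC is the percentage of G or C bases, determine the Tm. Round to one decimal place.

Length n = 51. Scanning the sequence gives T=10, A=7, C=19, G=15.
G+C = 34, so %GC = 34/51 × 100 = 66.667%
Salt term: 16.6 × (-1) = -16.6
GC term: 0.41 × 66.667 = 27.333; length term: −500/51 = −9.804
Tm = 81.5 + (-16.6) + 27.333 − 9.804 = 82.429 → 82.4°C

82.4°C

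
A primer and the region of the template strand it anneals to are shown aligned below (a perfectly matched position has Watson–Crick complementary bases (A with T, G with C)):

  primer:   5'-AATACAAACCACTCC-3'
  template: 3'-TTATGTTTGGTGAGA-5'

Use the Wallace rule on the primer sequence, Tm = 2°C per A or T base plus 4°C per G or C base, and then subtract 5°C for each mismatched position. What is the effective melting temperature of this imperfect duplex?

37°C

Primer base counts: A=7, T=2, G=0, C=6 → A+T=9, G+C=6
Perfect-match Tm = 2(9) + 4(6) = 18 + 24 = 42°C
Mismatches (positions where the bases are not complementary): 1 (at position 15)
Effective Tm = 42 − 1×5 = 42 − 5 = 37°C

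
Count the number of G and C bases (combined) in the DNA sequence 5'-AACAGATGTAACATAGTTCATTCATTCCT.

9

Scanning the sequence gives T=10, C=6, A=10, G=3.
Total G or C: 3 + 6 = 9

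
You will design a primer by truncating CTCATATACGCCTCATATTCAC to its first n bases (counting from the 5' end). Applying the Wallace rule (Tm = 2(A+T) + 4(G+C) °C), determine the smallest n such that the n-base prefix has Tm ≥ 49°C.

n = 18

First 17 bases: CTCATATACGCCTCATA → Tm = 48°C (< 49°C)
First 18 bases: CTCATATACGCCTCATAT → Tm = 50°C (≥ 49°C)
Since every base adds ≥2°C, Tm only increases with n, so the threshold is first crossed at n = 18.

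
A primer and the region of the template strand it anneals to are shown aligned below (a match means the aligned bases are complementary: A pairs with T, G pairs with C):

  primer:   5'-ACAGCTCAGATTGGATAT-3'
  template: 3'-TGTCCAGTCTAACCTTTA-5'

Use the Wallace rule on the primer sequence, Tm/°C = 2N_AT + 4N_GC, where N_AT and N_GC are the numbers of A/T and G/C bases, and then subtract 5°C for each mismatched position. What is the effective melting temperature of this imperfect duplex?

40°C

Primer base counts: A=6, T=5, G=4, C=3 → A+T=11, G+C=7
Perfect-match Tm = 2(11) + 4(7) = 22 + 28 = 50°C
Mismatches (positions where the bases are not complementary): 2 (at positions 5, 16)
Effective Tm = 50 − 2×5 = 50 − 10 = 40°C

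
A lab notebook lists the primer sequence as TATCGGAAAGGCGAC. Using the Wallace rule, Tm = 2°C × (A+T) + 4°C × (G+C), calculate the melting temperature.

G=5, A=5, T=2, C=3
AT pairs contribute 7, GC pairs contribute 8.
Tm = 4·8 + 2·7 = 32 + 14 = 46°C

46°C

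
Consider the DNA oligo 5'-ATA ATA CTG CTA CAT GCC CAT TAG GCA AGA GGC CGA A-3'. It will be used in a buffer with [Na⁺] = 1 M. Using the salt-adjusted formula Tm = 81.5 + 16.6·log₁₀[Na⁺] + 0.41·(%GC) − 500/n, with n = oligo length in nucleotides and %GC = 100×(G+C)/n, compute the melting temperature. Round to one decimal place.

Length n = 37. Counting bases: G=8, C=9, A=13, T=7
G+C = 17, so %GC = 17/37 × 100 = 45.946%
Salt term: 16.6 × (0) = 0
GC term: 0.41 × 45.946 = 18.838; length term: −500/37 = −13.514
Tm = 81.5 + (0) + 18.838 − 13.514 = 86.824 → 86.8°C

86.8°C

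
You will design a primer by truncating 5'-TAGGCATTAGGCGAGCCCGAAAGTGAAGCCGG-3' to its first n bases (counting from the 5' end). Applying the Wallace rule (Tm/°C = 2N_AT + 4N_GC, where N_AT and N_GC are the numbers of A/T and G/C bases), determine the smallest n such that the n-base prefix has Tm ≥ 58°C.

n = 18

First 17 bases: TAGGCATTAGGCGAGCC → Tm = 54°C (< 58°C)
First 18 bases: TAGGCATTAGGCGAGCCC → Tm = 58°C (≥ 58°C)
Each additional base adds 2°C (A/T) or 4°C (G/C), so Tm is non-decreasing in n; n = 18 is the first length to reach 58°C.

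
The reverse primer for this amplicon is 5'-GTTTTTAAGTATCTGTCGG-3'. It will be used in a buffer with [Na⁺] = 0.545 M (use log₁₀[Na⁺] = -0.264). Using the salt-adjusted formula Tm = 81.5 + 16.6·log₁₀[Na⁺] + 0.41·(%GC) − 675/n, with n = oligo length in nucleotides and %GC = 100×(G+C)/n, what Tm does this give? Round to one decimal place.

56.7°C

Length n = 19. G=5, T=9, A=3, C=2
G+C = 7, so %GC = 7/19 × 100 = 36.842%
Salt term: 16.6 × (-0.264) = -4.382
GC term: 0.41 × 36.842 = 15.105; length term: −675/19 = −35.526
Tm = 81.5 + (-4.382) + 15.105 − 35.526 = 56.697 → 56.7°C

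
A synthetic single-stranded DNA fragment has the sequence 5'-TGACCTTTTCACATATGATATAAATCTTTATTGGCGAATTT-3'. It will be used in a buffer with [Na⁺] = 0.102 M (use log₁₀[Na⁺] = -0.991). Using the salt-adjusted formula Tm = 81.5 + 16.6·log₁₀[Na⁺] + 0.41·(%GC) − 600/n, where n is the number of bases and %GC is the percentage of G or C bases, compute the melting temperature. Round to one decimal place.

Length n = 41. Base counts: A=12, G=5, C=6, T=18
G+C = 11, so %GC = 11/41 × 100 = 26.829%
Salt term: 16.6 × (-0.991) = -16.451
GC term: 0.41 × 26.829 = 11; length term: −600/41 = −14.634
Tm = 81.5 + (-16.451) + 11 − 14.634 = 61.415 → 61.4°C

61.4°C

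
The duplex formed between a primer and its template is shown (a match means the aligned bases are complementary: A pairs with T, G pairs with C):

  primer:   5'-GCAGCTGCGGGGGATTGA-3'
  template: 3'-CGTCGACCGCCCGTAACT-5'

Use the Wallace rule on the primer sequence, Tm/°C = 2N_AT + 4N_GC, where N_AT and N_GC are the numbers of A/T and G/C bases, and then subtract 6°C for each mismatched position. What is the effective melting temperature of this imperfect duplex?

Primer base counts: A=3, T=3, G=9, C=3 → A+T=6, G+C=12
Perfect-match Tm = 2(6) + 4(12) = 12 + 48 = 60°C
Mismatches (positions where the bases are not complementary): 3 (at positions 8, 9, 13)
Effective Tm = 60 − 3×6 = 60 − 18 = 42°C

42°C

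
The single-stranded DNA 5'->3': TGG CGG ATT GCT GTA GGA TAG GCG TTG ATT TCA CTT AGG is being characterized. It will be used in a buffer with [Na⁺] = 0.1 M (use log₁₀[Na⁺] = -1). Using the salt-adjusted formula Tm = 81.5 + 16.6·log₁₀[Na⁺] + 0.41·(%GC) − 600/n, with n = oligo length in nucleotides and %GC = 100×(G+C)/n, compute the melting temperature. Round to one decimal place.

69.5°C

Length n = 39. Counting bases: C=5, T=13, G=14, A=7
G+C = 19, so %GC = 19/39 × 100 = 48.718%
Salt term: 16.6 × (-1) = -16.6
GC term: 0.41 × 48.718 = 19.974; length term: −600/39 = −15.385
Tm = 81.5 + (-16.6) + 19.974 − 15.385 = 69.489 → 69.5°C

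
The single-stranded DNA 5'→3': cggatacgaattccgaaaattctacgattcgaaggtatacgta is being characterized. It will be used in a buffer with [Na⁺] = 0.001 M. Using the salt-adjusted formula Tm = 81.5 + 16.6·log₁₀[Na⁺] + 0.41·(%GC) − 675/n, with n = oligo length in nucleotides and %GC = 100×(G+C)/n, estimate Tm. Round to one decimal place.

Length n = 43. C=8, A=15, T=11, G=9
G+C = 17, so %GC = 17/43 × 100 = 39.535%
Salt term: 16.6 × (-3) = -49.8
GC term: 0.41 × 39.535 = 16.209; length term: −675/43 = −15.698
Tm = 81.5 + (-49.8) + 16.209 − 15.698 = 32.211 → 32.2°C

32.2°C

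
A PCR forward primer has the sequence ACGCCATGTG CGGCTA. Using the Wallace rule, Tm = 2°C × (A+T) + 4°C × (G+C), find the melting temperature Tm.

52°C

Base counts: C=5, T=3, G=5, A=3
AT pairs contribute 6, GC pairs contribute 10.
Tm = 2(6) + 4(10) = 12 + 40 = 52°C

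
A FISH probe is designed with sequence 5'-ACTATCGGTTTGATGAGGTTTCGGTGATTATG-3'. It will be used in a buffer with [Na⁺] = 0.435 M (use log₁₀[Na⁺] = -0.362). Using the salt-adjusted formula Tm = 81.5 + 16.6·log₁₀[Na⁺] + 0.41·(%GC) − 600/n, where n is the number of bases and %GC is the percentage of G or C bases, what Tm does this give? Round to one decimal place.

Length n = 32. Scanning the sequence gives A=6, C=3, T=13, G=10.
G+C = 13, so %GC = 13/32 × 100 = 40.625%
Salt term: 16.6 × (-0.362) = -6.009
GC term: 0.41 × 40.625 = 16.656; length term: −600/32 = −18.75
Tm = 81.5 + (-6.009) + 16.656 − 18.75 = 73.397 → 73.4°C

73.4°C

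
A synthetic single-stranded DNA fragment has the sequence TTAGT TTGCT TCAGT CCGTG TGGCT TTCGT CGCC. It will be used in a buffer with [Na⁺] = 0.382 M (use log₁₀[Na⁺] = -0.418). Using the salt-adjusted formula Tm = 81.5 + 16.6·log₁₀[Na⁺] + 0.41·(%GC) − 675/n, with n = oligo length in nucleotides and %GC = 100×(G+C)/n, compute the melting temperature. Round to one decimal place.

76.4°C

Length n = 34. Counting bases: C=9, T=14, G=9, A=2
G+C = 18, so %GC = 18/34 × 100 = 52.941%
Salt term: 16.6 × (-0.418) = -6.939
GC term: 0.41 × 52.941 = 21.706; length term: −675/34 = −19.853
Tm = 81.5 + (-6.939) + 21.706 − 19.853 = 76.414 → 76.4°C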